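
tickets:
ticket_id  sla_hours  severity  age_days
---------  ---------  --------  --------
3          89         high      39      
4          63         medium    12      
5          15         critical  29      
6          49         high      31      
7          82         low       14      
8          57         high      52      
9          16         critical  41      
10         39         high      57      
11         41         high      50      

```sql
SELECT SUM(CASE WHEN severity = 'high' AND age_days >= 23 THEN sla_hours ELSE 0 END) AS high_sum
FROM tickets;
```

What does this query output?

275

ticket_id=3: ✓ → 89
ticket_id=4: ✗
ticket_id=5: ✗
ticket_id=6: ✓ → 49
ticket_id=7: ✗
ticket_id=8: ✓ → 57
ticket_id=9: ✗
ticket_id=10: ✓ → 39
ticket_id=11: ✓ → 41
high_sum = 89 + 49 + 57 + 39 + 41 = 275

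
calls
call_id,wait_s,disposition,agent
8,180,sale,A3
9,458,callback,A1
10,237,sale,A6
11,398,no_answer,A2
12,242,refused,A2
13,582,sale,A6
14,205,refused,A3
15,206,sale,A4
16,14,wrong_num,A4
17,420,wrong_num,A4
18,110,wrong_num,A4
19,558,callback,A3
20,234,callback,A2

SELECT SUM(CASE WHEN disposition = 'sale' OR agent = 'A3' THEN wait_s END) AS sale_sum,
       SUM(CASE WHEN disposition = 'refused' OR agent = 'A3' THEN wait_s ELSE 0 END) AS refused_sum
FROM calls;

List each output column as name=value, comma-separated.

sale_sum=1968, refused_sum=1185

[sale_sum: disposition = 'sale' OR agent = 'A3']
call_id=8: ✓ → 180
call_id=9: ✗
call_id=10: ✓ → 237
call_id=11: ✗
call_id=12: ✗
call_id=13: ✓ → 582
call_id=14: ✓ → 205
call_id=15: ✓ → 206
call_id=16: ✗
call_id=17: ✗
call_id=18: ✗
call_id=19: ✓ → 558
call_id=20: ✗
sale_sum = 180 + 237 + 582 + 205 + 206 + 558 = 1968
—
[refused_sum: disposition = 'refused' OR agent = 'A3']
call_id=8: ✓ → 180
call_id=9: ✗
call_id=10: ✗
call_id=11: ✗
call_id=12: ✓ → 242
call_id=13: ✗
call_id=14: ✓ → 205
call_id=15: ✗
call_id=16: ✗
call_id=17: ✗
call_id=18: ✗
call_id=19: ✓ → 558
call_id=20: ✗
refused_sum = 180 + 242 + 205 + 558 = 1185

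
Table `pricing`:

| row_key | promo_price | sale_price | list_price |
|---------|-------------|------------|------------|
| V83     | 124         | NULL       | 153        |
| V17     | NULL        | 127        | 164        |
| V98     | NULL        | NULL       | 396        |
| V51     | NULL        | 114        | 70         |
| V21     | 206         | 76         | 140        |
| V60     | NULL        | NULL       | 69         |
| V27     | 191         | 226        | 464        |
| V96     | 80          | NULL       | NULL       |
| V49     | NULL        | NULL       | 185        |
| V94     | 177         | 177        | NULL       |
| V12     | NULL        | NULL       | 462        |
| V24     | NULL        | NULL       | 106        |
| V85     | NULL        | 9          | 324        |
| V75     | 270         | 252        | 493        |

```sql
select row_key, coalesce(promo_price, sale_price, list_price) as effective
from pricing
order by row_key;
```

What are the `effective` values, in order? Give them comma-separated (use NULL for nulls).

row_key=V12: promo_price=NULL, sale_price=NULL, list_price=462 → 462
row_key=V17: promo_price=NULL, sale_price=127 → 127
row_key=V21: promo_price=206 → 206
row_key=V24: promo_price=NULL, sale_price=NULL, list_price=106 → 106
row_key=V27: promo_price=191 → 191
row_key=V49: promo_price=NULL, sale_price=NULL, list_price=185 → 185
row_key=V51: promo_price=NULL, sale_price=114 → 114
row_key=V60: promo_price=NULL, sale_price=NULL, list_price=69 → 69
row_key=V75: promo_price=270 → 270
row_key=V83: promo_price=124 → 124
row_key=V85: promo_price=NULL, sale_price=9 → 9
row_key=V94: promo_price=177 → 177
row_key=V96: promo_price=80 → 80
row_key=V98: promo_price=NULL, sale_price=NULL, list_price=396 → 396

462, 127, 206, 106, 191, 185, 114, 69, 270, 124, 9, 177, 80, 396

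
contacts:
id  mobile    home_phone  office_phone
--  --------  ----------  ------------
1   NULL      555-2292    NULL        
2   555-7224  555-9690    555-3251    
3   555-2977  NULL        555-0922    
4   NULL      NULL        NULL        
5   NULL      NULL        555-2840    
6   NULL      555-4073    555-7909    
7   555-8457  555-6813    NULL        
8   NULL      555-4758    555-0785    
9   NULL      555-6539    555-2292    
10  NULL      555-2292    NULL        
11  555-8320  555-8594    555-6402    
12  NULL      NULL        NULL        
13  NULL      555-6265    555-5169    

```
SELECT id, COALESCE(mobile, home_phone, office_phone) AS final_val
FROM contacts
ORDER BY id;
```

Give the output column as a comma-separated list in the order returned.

id=1: mobile=NULL, home_phone=555-2292 → 555-2292
id=2: mobile=555-7224 → 555-7224
id=3: mobile=555-2977 → 555-2977
id=4: mobile=NULL, home_phone=NULL, office_phone=NULL (all NULL) → NULL
id=5: mobile=NULL, home_phone=NULL, office_phone=555-2840 → 555-2840
id=6: mobile=NULL, home_phone=555-4073 → 555-4073
id=7: mobile=555-8457 → 555-8457
id=8: mobile=NULL, home_phone=555-4758 → 555-4758
id=9: mobile=NULL, home_phone=555-6539 → 555-6539
id=10: mobile=NULL, home_phone=555-2292 → 555-2292
id=11: mobile=555-8320 → 555-8320
id=12: mobile=NULL, home_phone=NULL, office_phone=NULL (all NULL) → NULL
id=13: mobile=NULL, home_phone=555-6265 → 555-6265

555-2292, 555-7224, 555-2977, NULL, 555-2840, 555-4073, 555-8457, 555-4758, 555-6539, 555-2292, 555-8320, NULL, 555-6265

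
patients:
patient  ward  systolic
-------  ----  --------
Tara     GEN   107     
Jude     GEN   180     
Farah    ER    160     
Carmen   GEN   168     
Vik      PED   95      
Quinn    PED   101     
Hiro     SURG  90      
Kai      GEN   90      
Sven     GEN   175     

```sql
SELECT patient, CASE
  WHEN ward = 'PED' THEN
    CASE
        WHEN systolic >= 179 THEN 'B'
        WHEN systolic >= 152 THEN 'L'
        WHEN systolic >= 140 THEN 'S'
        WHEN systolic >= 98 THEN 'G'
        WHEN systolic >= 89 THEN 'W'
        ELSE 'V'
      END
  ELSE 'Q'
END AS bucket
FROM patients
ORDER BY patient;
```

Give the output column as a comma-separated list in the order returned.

Q, Q, Q, Q, Q, G, Q, Q, W

patient=Carmen: ward='GEN' → outer ELSE → Q
patient=Farah: ward='ER' → outer ELSE → Q
patient=Hiro: ward='SURG' → outer ELSE → Q
patient=Jude: ward='GEN' → outer ELSE → Q
patient=Kai: ward='GEN' → outer ELSE → Q
patient=Quinn: ward='PED' → inner[systolic >= 98] → G
patient=Sven: ward='GEN' → outer ELSE → Q
patient=Tara: ward='GEN' → outer ELSE → Q
patient=Vik: ward='PED' → inner[systolic >= 89] → W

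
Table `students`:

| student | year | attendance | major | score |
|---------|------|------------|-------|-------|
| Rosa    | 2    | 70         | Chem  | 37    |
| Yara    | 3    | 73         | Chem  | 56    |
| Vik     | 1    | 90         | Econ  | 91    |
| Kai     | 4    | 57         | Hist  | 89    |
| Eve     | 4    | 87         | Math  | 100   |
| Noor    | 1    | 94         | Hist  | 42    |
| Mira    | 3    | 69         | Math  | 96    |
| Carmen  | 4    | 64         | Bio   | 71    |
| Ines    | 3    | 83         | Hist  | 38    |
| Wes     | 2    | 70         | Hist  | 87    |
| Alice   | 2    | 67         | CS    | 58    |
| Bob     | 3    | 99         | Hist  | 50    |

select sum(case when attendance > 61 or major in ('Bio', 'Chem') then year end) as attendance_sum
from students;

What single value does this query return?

student=Rosa: ✓ → 2
student=Yara: ✓ → 3
student=Vik: ✓ → 1
student=Kai: ✗
student=Eve: ✓ → 4
student=Noor: ✓ → 1
student=Mira: ✓ → 3
student=Carmen: ✓ → 4
student=Ines: ✓ → 3
student=Wes: ✓ → 2
student=Alice: ✓ → 2
student=Bob: ✓ → 3
attendance_sum = 2 + 3 + 1 + 4 + 1 + 3 + 4 + 3 + 2 + 2 + 3 = 28

28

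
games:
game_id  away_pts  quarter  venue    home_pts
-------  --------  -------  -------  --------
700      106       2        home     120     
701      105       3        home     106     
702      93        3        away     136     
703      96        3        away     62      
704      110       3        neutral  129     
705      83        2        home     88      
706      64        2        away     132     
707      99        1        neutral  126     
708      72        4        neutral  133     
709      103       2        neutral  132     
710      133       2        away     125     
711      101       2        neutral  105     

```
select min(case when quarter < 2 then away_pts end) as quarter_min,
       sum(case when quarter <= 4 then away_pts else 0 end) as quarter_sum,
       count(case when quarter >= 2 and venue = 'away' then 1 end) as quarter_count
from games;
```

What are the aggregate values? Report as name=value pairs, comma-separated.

[quarter_min: quarter < 2]
game_id=700: ✗
game_id=701: ✗
game_id=702: ✗
game_id=703: ✗
game_id=704: ✗
game_id=705: ✗
game_id=706: ✗
game_id=707: ✓ → 99
game_id=708: ✗
game_id=709: ✗
game_id=710: ✗
game_id=711: ✗
quarter_min = MIN(99) = 99
—
[quarter_sum: quarter <= 4]
game_id=700: ✓ → 106
game_id=701: ✓ → 105
game_id=702: ✓ → 93
game_id=703: ✓ → 96
game_id=704: ✓ → 110
game_id=705: ✓ → 83
game_id=706: ✓ → 64
game_id=707: ✓ → 99
game_id=708: ✓ → 72
game_id=709: ✓ → 103
game_id=710: ✓ → 133
game_id=711: ✓ → 101
quarter_sum = 106 + 105 + 93 + 96 + 110 + 83 + 64 + 99 + 72 + 103 + 133 + 101 = 1165
—
[quarter_count: quarter >= 2 and venue = 'away']
game_id=700: ✗
game_id=701: ✗
game_id=702: ✓ → 1
game_id=703: ✓ → 1
game_id=704: ✗
game_id=705: ✗
game_id=706: ✓ → 1
game_id=707: ✗
game_id=708: ✗
game_id=709: ✗
game_id=710: ✓ → 1
game_id=711: ✗
quarter_count = COUNT(1, 1, 1, 1) = 4

quarter_min=99, quarter_sum=1165, quarter_count=4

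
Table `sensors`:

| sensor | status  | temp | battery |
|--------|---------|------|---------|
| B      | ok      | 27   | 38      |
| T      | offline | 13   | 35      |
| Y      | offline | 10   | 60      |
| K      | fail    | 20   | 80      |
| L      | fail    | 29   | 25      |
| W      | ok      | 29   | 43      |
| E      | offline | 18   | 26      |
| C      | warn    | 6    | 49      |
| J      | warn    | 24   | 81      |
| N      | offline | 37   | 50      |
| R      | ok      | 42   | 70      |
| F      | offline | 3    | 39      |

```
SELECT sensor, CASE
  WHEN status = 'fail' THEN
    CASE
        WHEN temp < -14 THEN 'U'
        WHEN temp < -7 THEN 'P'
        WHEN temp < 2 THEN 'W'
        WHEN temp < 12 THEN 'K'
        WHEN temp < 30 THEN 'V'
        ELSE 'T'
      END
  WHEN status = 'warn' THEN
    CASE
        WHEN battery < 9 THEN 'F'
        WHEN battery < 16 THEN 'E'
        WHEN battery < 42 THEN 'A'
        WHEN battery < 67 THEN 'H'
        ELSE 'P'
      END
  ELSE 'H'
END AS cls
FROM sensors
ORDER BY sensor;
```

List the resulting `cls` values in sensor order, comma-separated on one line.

H, H, H, H, P, V, V, H, H, H, H, H

sensor=B: status='ok' → outer ELSE → H
sensor=C: status='warn' → inner[battery < 67] → H
sensor=E: status='offline' → outer ELSE → H
sensor=F: status='offline' → outer ELSE → H
sensor=J: status='warn' → inner[ELSE] → P
sensor=K: status='fail' → inner[temp < 30] → V
sensor=L: status='fail' → inner[temp < 30] → V
sensor=N: status='offline' → outer ELSE → H
sensor=R: status='ok' → outer ELSE → H
sensor=T: status='offline' → outer ELSE → H
sensor=W: status='ok' → outer ELSE → H
sensor=Y: status='offline' → outer ELSE → H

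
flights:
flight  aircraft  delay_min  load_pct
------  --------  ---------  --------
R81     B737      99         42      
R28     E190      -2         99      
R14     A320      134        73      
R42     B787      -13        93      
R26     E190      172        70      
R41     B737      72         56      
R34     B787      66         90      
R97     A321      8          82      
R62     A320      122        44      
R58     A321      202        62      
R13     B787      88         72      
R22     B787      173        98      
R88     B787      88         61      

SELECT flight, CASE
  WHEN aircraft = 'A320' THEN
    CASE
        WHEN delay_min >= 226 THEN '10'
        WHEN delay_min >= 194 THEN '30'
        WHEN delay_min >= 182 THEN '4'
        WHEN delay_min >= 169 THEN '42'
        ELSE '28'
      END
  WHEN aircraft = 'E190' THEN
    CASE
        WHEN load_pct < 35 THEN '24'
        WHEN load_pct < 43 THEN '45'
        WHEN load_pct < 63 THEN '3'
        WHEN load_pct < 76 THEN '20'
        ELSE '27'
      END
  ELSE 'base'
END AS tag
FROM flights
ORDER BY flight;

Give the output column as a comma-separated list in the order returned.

flight=R13: aircraft='B787' → outer ELSE → base
flight=R14: aircraft='A320' → inner[ELSE] → 28
flight=R22: aircraft='B787' → outer ELSE → base
flight=R26: aircraft='E190' → inner[load_pct < 76] → 20
flight=R28: aircraft='E190' → inner[ELSE] → 27
flight=R34: aircraft='B787' → outer ELSE → base
flight=R41: aircraft='B737' → outer ELSE → base
flight=R42: aircraft='B787' → outer ELSE → base
flight=R58: aircraft='A321' → outer ELSE → base
flight=R62: aircraft='A320' → inner[ELSE] → 28
flight=R81: aircraft='B737' → outer ELSE → base
flight=R88: aircraft='B787' → outer ELSE → base
flight=R97: aircraft='A321' → outer ELSE → base

base, 28, base, 20, 27, base, base, base, base, 28, base, base, base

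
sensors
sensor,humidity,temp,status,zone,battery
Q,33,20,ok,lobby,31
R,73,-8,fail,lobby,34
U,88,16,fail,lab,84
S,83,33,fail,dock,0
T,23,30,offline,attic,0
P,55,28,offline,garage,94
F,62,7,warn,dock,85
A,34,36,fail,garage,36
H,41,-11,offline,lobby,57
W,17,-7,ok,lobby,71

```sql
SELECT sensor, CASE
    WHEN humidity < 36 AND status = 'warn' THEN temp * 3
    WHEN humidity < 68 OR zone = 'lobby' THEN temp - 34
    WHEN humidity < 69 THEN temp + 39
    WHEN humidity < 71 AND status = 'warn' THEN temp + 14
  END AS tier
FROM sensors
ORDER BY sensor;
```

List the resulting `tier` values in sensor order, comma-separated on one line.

2, -27, -45, -6, -14, -42, NULL, -4, NULL, -41

sensor=A: humidity < 68 OR zone = 'lobby' → 2
sensor=F: humidity < 68 OR zone = 'lobby' → -27
sensor=H: humidity < 68 OR zone = 'lobby' → -45
sensor=P: humidity < 68 OR zone = 'lobby' → -6
sensor=Q: humidity < 68 OR zone = 'lobby' → -14
sensor=R: humidity < 68 OR zone = 'lobby' → -42
sensor=S: (no match → NULL) → NULL
sensor=T: humidity < 68 OR zone = 'lobby' → -4
sensor=U: (no match → NULL) → NULL
sensor=W: humidity < 68 OR zone = 'lobby' → -41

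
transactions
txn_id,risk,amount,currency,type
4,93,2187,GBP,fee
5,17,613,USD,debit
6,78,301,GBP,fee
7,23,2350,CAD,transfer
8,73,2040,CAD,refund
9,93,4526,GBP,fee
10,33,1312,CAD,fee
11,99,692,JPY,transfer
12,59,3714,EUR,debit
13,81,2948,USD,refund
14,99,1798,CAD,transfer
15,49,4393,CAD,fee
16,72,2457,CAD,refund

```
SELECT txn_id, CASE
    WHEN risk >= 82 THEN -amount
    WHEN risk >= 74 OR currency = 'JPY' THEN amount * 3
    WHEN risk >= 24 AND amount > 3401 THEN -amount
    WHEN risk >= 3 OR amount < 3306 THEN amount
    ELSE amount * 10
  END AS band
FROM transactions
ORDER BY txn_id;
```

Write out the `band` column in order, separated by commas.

-2187, 613, 903, 2350, 2040, -4526, 1312, -692, -3714, 8844, -1798, -4393, 2457

txn_id=4: risk >= 82 → -2187
txn_id=5: risk >= 3 OR amount < 3306 → 613
txn_id=6: risk >= 74 OR currency = 'JPY' → 903
txn_id=7: risk >= 3 OR amount < 3306 → 2350
txn_id=8: risk >= 3 OR amount < 3306 → 2040
txn_id=9: risk >= 82 → -4526
txn_id=10: risk >= 3 OR amount < 3306 → 1312
txn_id=11: risk >= 82 → -692
txn_id=12: risk >= 24 AND amount > 3401 → -3714
txn_id=13: risk >= 74 OR currency = 'JPY' → 8844
txn_id=14: risk >= 82 → -1798
txn_id=15: risk >= 24 AND amount > 3401 → -4393
txn_id=16: risk >= 3 OR amount < 3306 → 2457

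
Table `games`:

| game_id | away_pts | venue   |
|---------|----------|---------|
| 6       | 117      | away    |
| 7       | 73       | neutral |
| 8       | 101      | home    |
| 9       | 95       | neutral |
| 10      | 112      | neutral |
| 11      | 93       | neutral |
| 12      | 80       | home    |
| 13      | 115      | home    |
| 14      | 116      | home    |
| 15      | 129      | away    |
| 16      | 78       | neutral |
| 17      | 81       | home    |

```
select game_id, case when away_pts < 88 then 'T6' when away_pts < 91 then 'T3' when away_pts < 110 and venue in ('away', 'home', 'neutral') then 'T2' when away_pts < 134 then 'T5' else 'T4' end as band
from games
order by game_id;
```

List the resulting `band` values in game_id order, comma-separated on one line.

game_id=6: away_pts < 134 → T5
game_id=7: away_pts < 88 → T6
game_id=8: away_pts < 110 and venue in ('away', 'home', 'neutral') → T2
game_id=9: away_pts < 110 and venue in ('away', 'home', 'neutral') → T2
game_id=10: away_pts < 134 → T5
game_id=11: away_pts < 110 and venue in ('away', 'home', 'neutral') → T2
game_id=12: away_pts < 88 → T6
game_id=13: away_pts < 134 → T5
game_id=14: away_pts < 134 → T5
game_id=15: away_pts < 134 → T5
game_id=16: away_pts < 88 → T6
game_id=17: away_pts < 88 → T6

T5, T6, T2, T2, T5, T2, T6, T5, T5, T5, T6, T6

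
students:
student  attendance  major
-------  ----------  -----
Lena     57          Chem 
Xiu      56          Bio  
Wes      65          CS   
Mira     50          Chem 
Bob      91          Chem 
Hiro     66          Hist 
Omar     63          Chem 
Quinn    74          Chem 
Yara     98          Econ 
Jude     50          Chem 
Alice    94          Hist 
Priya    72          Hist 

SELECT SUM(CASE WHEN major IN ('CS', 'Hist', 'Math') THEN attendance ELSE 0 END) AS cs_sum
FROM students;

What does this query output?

student=Lena: ✗
student=Xiu: ✗
student=Wes: ✓ → 65
student=Mira: ✗
student=Bob: ✗
student=Hiro: ✓ → 66
student=Omar: ✗
student=Quinn: ✗
student=Yara: ✗
student=Jude: ✗
student=Alice: ✓ → 94
student=Priya: ✓ → 72
cs_sum = 65 + 66 + 94 + 72 = 297

297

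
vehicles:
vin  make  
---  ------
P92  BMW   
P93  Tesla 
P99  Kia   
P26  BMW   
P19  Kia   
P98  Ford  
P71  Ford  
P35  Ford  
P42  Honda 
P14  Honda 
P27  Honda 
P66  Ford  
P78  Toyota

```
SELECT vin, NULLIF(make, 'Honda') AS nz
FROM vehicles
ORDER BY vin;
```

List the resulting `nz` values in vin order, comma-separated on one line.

vin=P14: make=Honda vs Honda: equal → NULL
vin=P19: make=Kia vs Honda: differ → Kia
vin=P26: make=BMW vs Honda: differ → BMW
vin=P27: make=Honda vs Honda: equal → NULL
vin=P35: make=Ford vs Honda: differ → Ford
vin=P42: make=Honda vs Honda: equal → NULL
vin=P66: make=Ford vs Honda: differ → Ford
vin=P71: make=Ford vs Honda: differ → Ford
vin=P78: make=Toyota vs Honda: differ → Toyota
vin=P92: make=BMW vs Honda: differ → BMW
vin=P93: make=Tesla vs Honda: differ → Tesla
vin=P98: make=Ford vs Honda: differ → Ford
vin=P99: make=Kia vs Honda: differ → Kia

NULL, Kia, BMW, NULL, Ford, NULL, Ford, Ford, Toyota, BMW, Tesla, Ford, Kia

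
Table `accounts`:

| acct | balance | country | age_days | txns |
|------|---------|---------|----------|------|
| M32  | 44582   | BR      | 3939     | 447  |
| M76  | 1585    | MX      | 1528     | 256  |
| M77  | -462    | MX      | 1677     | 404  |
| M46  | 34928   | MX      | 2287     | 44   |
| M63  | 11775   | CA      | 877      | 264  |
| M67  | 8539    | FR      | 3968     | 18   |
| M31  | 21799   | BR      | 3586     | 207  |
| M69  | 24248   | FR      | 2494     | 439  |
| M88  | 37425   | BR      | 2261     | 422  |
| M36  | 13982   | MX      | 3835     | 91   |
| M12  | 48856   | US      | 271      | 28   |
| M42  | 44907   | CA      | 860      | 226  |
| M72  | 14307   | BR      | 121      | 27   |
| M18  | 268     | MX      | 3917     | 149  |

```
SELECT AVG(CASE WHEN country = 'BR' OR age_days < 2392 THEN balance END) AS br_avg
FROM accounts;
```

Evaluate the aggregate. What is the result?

acct=M32: ✓ → 44582
acct=M76: ✓ → 1585
acct=M77: ✓ → -462
acct=M46: ✓ → 34928
acct=M63: ✓ → 11775
acct=M67: ✗
acct=M31: ✓ → 21799
acct=M69: ✗
acct=M88: ✓ → 37425
acct=M36: ✗
acct=M12: ✓ → 48856
acct=M42: ✓ → 44907
acct=M72: ✓ → 14307
acct=M18: ✗
br_avg = (44582 + 1585 + -462 + 34928 + 11775 + 21799 + 37425 + 48856 + 44907 + 14307) / 10 = 25970.2

25970.2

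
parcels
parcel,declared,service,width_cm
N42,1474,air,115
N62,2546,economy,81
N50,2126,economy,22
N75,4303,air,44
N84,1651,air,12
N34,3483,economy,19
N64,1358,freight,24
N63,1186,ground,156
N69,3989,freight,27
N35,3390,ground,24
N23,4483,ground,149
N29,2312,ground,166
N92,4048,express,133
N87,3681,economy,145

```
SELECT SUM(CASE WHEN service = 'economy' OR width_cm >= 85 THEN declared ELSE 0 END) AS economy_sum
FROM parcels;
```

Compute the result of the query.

parcel=N42: ✓ → 1474
parcel=N62: ✓ → 2546
parcel=N50: ✓ → 2126
parcel=N75: ✗
parcel=N84: ✗
parcel=N34: ✓ → 3483
parcel=N64: ✗
parcel=N63: ✓ → 1186
parcel=N69: ✗
parcel=N35: ✗
parcel=N23: ✓ → 4483
parcel=N29: ✓ → 2312
parcel=N92: ✓ → 4048
parcel=N87: ✓ → 3681
economy_sum = 1474 + 2546 + 2126 + 3483 + 1186 + 4483 + 2312 + 4048 + 3681 = 25339

25339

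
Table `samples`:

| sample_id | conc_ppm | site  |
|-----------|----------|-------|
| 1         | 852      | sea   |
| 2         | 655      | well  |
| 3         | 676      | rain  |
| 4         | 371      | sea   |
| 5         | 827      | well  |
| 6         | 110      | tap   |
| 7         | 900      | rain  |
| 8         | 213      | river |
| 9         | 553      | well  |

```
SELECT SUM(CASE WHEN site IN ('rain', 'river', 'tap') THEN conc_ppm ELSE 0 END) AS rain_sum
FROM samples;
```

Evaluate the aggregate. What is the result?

sample_id=1: ✗
sample_id=2: ✗
sample_id=3: ✓ → 676
sample_id=4: ✗
sample_id=5: ✗
sample_id=6: ✓ → 110
sample_id=7: ✓ → 900
sample_id=8: ✓ → 213
sample_id=9: ✗
rain_sum = 676 + 110 + 900 + 213 = 1899

1899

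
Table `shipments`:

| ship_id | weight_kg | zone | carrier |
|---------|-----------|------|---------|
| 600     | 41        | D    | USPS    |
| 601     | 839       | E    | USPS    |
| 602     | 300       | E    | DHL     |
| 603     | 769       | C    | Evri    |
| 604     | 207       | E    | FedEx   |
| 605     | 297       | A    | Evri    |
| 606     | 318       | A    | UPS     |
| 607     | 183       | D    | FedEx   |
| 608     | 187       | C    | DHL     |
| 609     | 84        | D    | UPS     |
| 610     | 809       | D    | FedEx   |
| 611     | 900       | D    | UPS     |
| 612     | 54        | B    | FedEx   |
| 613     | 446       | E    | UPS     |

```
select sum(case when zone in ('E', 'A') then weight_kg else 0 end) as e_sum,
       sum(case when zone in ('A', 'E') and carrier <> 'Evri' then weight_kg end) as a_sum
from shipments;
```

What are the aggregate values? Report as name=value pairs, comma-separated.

e_sum=2407, a_sum=2110

[e_sum: zone in ('E', 'A')]
ship_id=600: ✗
ship_id=601: ✓ → 839
ship_id=602: ✓ → 300
ship_id=603: ✗
ship_id=604: ✓ → 207
ship_id=605: ✓ → 297
ship_id=606: ✓ → 318
ship_id=607: ✗
ship_id=608: ✗
ship_id=609: ✗
ship_id=610: ✗
ship_id=611: ✗
ship_id=612: ✗
ship_id=613: ✓ → 446
e_sum = 839 + 300 + 207 + 297 + 318 + 446 = 2407
—
[a_sum: zone in ('A', 'E') and carrier <> 'Evri']
ship_id=600: ✗
ship_id=601: ✓ → 839
ship_id=602: ✓ → 300
ship_id=603: ✗
ship_id=604: ✓ → 207
ship_id=605: ✗
ship_id=606: ✓ → 318
ship_id=607: ✗
ship_id=608: ✗
ship_id=609: ✗
ship_id=610: ✗
ship_id=611: ✗
ship_id=612: ✗
ship_id=613: ✓ → 446
a_sum = 839 + 300 + 207 + 318 + 446 = 2110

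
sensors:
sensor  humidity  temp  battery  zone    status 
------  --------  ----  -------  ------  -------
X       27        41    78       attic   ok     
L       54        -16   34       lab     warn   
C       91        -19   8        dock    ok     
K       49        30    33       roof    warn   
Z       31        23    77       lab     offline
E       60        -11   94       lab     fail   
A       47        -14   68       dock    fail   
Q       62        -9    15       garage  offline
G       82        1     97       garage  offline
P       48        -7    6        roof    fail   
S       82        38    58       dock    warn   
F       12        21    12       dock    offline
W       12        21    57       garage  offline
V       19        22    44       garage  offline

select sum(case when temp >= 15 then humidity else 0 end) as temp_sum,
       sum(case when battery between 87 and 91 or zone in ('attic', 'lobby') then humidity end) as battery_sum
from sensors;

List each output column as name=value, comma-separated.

[temp_sum: temp >= 15]
sensor=X: ✓ → 27
sensor=L: ✗
sensor=C: ✗
sensor=K: ✓ → 49
sensor=Z: ✓ → 31
sensor=E: ✗
sensor=A: ✗
sensor=Q: ✗
sensor=G: ✗
sensor=P: ✗
sensor=S: ✓ → 82
sensor=F: ✓ → 12
sensor=W: ✓ → 12
sensor=V: ✓ → 19
temp_sum = 27 + 49 + 31 + 82 + 12 + 12 + 19 = 232
—
[battery_sum: battery between 87 and 91 or zone in ('attic', 'lobby')]
sensor=X: ✓ → 27
sensor=L: ✗
sensor=C: ✗
sensor=K: ✗
sensor=Z: ✗
sensor=E: ✗
sensor=A: ✗
sensor=Q: ✗
sensor=G: ✗
sensor=P: ✗
sensor=S: ✗
sensor=F: ✗
sensor=W: ✗
sensor=V: ✗
battery_sum = 27

temp_sum=232, battery_sum=27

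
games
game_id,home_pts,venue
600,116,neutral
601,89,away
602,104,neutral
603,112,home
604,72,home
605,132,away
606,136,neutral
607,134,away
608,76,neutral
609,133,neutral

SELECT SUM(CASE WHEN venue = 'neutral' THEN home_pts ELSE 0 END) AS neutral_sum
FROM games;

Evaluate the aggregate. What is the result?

565

game_id=600: ✓ → 116
game_id=601: ✗
game_id=602: ✓ → 104
game_id=603: ✗
game_id=604: ✗
game_id=605: ✗
game_id=606: ✓ → 136
game_id=607: ✗
game_id=608: ✓ → 76
game_id=609: ✓ → 133
neutral_sum = 116 + 104 + 136 + 76 + 133 = 565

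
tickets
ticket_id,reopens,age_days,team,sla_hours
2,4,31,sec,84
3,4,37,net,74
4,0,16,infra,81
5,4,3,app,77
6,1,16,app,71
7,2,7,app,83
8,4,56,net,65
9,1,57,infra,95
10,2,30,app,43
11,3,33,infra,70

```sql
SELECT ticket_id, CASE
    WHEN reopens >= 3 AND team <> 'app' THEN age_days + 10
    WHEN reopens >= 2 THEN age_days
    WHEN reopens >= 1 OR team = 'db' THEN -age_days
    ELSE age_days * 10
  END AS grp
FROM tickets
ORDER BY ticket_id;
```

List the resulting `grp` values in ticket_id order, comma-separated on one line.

ticket_id=2: reopens >= 3 AND team <> 'app' → 41
ticket_id=3: reopens >= 3 AND team <> 'app' → 47
ticket_id=4: ELSE → 160
ticket_id=5: reopens >= 2 → 3
ticket_id=6: reopens >= 1 OR team = 'db' → -16
ticket_id=7: reopens >= 2 → 7
ticket_id=8: reopens >= 3 AND team <> 'app' → 66
ticket_id=9: reopens >= 1 OR team = 'db' → -57
ticket_id=10: reopens >= 2 → 30
ticket_id=11: reopens >= 3 AND team <> 'app' → 43

41, 47, 160, 3, -16, 7, 66, -57, 30, 43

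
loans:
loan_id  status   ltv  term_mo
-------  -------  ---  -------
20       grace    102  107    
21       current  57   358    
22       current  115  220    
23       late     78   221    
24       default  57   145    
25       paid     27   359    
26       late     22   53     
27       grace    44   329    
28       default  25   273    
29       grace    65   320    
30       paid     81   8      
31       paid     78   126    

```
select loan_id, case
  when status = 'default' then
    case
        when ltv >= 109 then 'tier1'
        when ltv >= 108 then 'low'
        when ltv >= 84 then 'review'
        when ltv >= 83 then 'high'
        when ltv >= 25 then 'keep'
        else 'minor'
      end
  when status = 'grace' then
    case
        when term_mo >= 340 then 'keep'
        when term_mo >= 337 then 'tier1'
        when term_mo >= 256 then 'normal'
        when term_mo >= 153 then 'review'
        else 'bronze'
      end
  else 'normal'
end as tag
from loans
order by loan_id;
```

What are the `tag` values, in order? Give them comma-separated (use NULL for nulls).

loan_id=20: status='grace' → inner[ELSE] → bronze
loan_id=21: status='current' → outer ELSE → normal
loan_id=22: status='current' → outer ELSE → normal
loan_id=23: status='late' → outer ELSE → normal
loan_id=24: status='default' → inner[ltv >= 25] → keep
loan_id=25: status='paid' → outer ELSE → normal
loan_id=26: status='late' → outer ELSE → normal
loan_id=27: status='grace' → inner[term_mo >= 256] → normal
loan_id=28: status='default' → inner[ltv >= 25] → keep
loan_id=29: status='grace' → inner[term_mo >= 256] → normal
loan_id=30: status='paid' → outer ELSE → normal
loan_id=31: status='paid' → outer ELSE → normal

bronze, normal, normal, normal, keep, normal, normal, normal, keep, normal, normal, normal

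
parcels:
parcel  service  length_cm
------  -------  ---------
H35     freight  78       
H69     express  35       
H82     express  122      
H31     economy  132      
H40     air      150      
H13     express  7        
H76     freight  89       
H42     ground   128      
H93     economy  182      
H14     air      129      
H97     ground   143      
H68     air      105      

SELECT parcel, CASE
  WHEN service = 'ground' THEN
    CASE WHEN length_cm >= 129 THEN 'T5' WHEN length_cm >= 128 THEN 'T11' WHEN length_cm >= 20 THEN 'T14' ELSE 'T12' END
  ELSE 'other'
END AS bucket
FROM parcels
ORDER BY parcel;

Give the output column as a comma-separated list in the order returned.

parcel=H13: service='express' → outer ELSE → other
parcel=H14: service='air' → outer ELSE → other
parcel=H31: service='economy' → outer ELSE → other
parcel=H35: service='freight' → outer ELSE → other
parcel=H40: service='air' → outer ELSE → other
parcel=H42: service='ground' → inner[length_cm >= 128] → T11
parcel=H68: service='air' → outer ELSE → other
parcel=H69: service='express' → outer ELSE → other
parcel=H76: service='freight' → outer ELSE → other
parcel=H82: service='express' → outer ELSE → other
parcel=H93: service='economy' → outer ELSE → other
parcel=H97: service='ground' → inner[length_cm >= 129] → T5

other, other, other, other, other, T11, other, other, other, other, other, T5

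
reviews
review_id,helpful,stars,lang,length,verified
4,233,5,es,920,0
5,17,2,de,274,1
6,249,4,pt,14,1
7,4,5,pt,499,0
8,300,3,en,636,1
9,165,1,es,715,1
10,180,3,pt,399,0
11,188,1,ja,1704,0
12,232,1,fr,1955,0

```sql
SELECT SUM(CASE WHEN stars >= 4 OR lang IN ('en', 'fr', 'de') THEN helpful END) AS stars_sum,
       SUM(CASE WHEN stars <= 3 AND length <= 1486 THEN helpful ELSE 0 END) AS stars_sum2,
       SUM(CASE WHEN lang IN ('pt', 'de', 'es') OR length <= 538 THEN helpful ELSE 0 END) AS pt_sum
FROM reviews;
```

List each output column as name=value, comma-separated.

[stars_sum: stars >= 4 OR lang IN ('en', 'fr', 'de')]
review_id=4: ✓ → 233
review_id=5: ✓ → 17
review_id=6: ✓ → 249
review_id=7: ✓ → 4
review_id=8: ✓ → 300
review_id=9: ✗
review_id=10: ✗
review_id=11: ✗
review_id=12: ✓ → 232
stars_sum = 233 + 17 + 249 + 4 + 300 + 232 = 1035
—
[stars_sum2: stars <= 3 AND length <= 1486]
review_id=4: ✗
review_id=5: ✓ → 17
review_id=6: ✗
review_id=7: ✗
review_id=8: ✓ → 300
review_id=9: ✓ → 165
review_id=10: ✓ → 180
review_id=11: ✗
review_id=12: ✗
stars_sum2 = 17 + 300 + 165 + 180 = 662
—
[pt_sum: lang IN ('pt', 'de', 'es') OR length <= 538]
review_id=4: ✓ → 233
review_id=5: ✓ → 17
review_id=6: ✓ → 249
review_id=7: ✓ → 4
review_id=8: ✗
review_id=9: ✓ → 165
review_id=10: ✓ → 180
review_id=11: ✗
review_id=12: ✗
pt_sum = 233 + 17 + 249 + 4 + 165 + 180 = 848

stars_sum=1035, stars_sum2=662, pt_sum=848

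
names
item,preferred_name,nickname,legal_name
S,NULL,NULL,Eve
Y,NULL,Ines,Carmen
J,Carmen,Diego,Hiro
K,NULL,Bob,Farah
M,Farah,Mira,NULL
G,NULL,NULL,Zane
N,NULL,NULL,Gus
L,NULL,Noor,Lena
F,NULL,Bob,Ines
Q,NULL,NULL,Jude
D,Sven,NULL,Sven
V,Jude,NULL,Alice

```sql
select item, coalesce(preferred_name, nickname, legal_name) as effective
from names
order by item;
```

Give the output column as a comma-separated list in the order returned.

Sven, Bob, Zane, Carmen, Bob, Noor, Farah, Gus, Jude, Eve, Jude, Ines

item=D: preferred_name=Sven → Sven
item=F: preferred_name=NULL, nickname=Bob → Bob
item=G: preferred_name=NULL, nickname=NULL, legal_name=Zane → Zane
item=J: preferred_name=Carmen → Carmen
item=K: preferred_name=NULL, nickname=Bob → Bob
item=L: preferred_name=NULL, nickname=Noor → Noor
item=M: preferred_name=Farah → Farah
item=N: preferred_name=NULL, nickname=NULL, legal_name=Gus → Gus
item=Q: preferred_name=NULL, nickname=NULL, legal_name=Jude → Jude
item=S: preferred_name=NULL, nickname=NULL, legal_name=Eve → Eve
item=V: preferred_name=Jude → Jude
item=Y: preferred_name=NULL, nickname=Ines → Ines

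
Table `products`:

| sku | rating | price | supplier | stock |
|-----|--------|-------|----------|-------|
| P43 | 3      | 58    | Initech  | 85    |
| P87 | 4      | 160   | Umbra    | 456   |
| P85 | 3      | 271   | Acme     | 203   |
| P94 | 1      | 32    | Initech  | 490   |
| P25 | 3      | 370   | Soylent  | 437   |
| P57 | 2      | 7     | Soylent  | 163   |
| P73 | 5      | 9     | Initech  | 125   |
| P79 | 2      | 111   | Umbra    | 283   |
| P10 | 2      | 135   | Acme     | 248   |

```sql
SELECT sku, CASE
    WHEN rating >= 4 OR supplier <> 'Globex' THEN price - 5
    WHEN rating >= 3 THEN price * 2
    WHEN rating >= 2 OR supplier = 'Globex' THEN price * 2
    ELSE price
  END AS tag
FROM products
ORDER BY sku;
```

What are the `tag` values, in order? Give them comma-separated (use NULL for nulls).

130, 365, 53, 2, 4, 106, 266, 155, 27

sku=P10: rating >= 4 OR supplier <> 'Globex' → 130
sku=P25: rating >= 4 OR supplier <> 'Globex' → 365
sku=P43: rating >= 4 OR supplier <> 'Globex' → 53
sku=P57: rating >= 4 OR supplier <> 'Globex' → 2
sku=P73: rating >= 4 OR supplier <> 'Globex' → 4
sku=P79: rating >= 4 OR supplier <> 'Globex' → 106
sku=P85: rating >= 4 OR supplier <> 'Globex' → 266
sku=P87: rating >= 4 OR supplier <> 'Globex' → 155
sku=P94: rating >= 4 OR supplier <> 'Globex' → 27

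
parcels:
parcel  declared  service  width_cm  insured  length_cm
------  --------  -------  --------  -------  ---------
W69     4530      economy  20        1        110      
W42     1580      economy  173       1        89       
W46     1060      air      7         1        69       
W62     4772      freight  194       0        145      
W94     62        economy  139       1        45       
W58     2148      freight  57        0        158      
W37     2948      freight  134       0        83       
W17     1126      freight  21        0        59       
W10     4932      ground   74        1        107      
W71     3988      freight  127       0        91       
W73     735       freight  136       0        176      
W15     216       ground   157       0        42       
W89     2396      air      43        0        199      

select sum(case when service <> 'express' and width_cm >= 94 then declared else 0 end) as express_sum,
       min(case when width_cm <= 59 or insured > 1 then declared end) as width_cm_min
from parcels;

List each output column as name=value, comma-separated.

express_sum=14301, width_cm_min=1060

[express_sum: service <> 'express' and width_cm >= 94]
parcel=W69: ✗
parcel=W42: ✓ → 1580
parcel=W46: ✗
parcel=W62: ✓ → 4772
parcel=W94: ✓ → 62
parcel=W58: ✗
parcel=W37: ✓ → 2948
parcel=W17: ✗
parcel=W10: ✗
parcel=W71: ✓ → 3988
parcel=W73: ✓ → 735
parcel=W15: ✓ → 216
parcel=W89: ✗
express_sum = 1580 + 4772 + 62 + 2948 + 3988 + 735 + 216 = 14301
—
[width_cm_min: width_cm <= 59 or insured > 1]
parcel=W69: ✓ → 4530
parcel=W42: ✗
parcel=W46: ✓ → 1060
parcel=W62: ✗
parcel=W94: ✗
parcel=W58: ✓ → 2148
parcel=W37: ✗
parcel=W17: ✓ → 1126
parcel=W10: ✗
parcel=W71: ✗
parcel=W73: ✗
parcel=W15: ✗
parcel=W89: ✓ → 2396
width_cm_min = MIN(4530, 1060, 2148, 1126, 2396) = 1060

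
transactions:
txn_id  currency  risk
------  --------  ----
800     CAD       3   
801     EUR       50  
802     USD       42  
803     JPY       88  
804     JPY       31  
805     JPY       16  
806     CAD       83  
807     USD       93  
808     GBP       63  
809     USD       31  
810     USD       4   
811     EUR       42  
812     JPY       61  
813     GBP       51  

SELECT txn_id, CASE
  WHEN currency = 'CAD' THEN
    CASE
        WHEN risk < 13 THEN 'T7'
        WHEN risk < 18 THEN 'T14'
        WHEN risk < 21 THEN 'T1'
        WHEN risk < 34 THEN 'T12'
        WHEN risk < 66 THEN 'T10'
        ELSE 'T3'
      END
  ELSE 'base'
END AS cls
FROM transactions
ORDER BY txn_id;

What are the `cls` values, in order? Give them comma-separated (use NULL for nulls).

txn_id=800: currency='CAD' → inner[risk < 13] → T7
txn_id=801: currency='EUR' → outer ELSE → base
txn_id=802: currency='USD' → outer ELSE → base
txn_id=803: currency='JPY' → outer ELSE → base
txn_id=804: currency='JPY' → outer ELSE → base
txn_id=805: currency='JPY' → outer ELSE → base
txn_id=806: currency='CAD' → inner[ELSE] → T3
txn_id=807: currency='USD' → outer ELSE → base
txn_id=808: currency='GBP' → outer ELSE → base
txn_id=809: currency='USD' → outer ELSE → base
txn_id=810: currency='USD' → outer ELSE → base
txn_id=811: currency='EUR' → outer ELSE → base
txn_id=812: currency='JPY' → outer ELSE → base
txn_id=813: currency='GBP' → outer ELSE → base

T7, base, base, base, base, base, T3, base, base, base, base, base, base, base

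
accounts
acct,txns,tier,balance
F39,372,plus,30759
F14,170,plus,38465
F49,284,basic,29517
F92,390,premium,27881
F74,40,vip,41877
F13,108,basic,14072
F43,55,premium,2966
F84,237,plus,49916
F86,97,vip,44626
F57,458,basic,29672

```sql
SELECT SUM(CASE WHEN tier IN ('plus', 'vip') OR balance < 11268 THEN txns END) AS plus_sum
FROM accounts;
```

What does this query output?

acct=F39: ✓ → 372
acct=F14: ✓ → 170
acct=F49: ✗
acct=F92: ✗
acct=F74: ✓ → 40
acct=F13: ✗
acct=F43: ✓ → 55
acct=F84: ✓ → 237
acct=F86: ✓ → 97
acct=F57: ✗
plus_sum = 372 + 170 + 40 + 55 + 237 + 97 = 971

971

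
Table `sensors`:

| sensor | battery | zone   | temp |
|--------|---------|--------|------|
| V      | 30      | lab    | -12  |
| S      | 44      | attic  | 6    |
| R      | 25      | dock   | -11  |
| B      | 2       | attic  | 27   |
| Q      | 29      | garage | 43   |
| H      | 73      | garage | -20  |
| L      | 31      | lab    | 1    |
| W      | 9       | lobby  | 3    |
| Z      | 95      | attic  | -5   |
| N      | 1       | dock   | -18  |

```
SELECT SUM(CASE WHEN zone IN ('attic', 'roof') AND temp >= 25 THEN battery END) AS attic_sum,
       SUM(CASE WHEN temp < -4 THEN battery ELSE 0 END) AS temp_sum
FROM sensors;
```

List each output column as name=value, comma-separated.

attic_sum=2, temp_sum=224

[attic_sum: zone IN ('attic', 'roof') AND temp >= 25]
sensor=V: ✗
sensor=S: ✗
sensor=R: ✗
sensor=B: ✓ → 2
sensor=Q: ✗
sensor=H: ✗
sensor=L: ✗
sensor=W: ✗
sensor=Z: ✗
sensor=N: ✗
attic_sum = 2
—
[temp_sum: temp < -4]
sensor=V: ✓ → 30
sensor=S: ✗
sensor=R: ✓ → 25
sensor=B: ✗
sensor=Q: ✗
sensor=H: ✓ → 73
sensor=L: ✗
sensor=W: ✗
sensor=Z: ✓ → 95
sensor=N: ✓ → 1
temp_sum = 30 + 25 + 73 + 95 + 1 = 224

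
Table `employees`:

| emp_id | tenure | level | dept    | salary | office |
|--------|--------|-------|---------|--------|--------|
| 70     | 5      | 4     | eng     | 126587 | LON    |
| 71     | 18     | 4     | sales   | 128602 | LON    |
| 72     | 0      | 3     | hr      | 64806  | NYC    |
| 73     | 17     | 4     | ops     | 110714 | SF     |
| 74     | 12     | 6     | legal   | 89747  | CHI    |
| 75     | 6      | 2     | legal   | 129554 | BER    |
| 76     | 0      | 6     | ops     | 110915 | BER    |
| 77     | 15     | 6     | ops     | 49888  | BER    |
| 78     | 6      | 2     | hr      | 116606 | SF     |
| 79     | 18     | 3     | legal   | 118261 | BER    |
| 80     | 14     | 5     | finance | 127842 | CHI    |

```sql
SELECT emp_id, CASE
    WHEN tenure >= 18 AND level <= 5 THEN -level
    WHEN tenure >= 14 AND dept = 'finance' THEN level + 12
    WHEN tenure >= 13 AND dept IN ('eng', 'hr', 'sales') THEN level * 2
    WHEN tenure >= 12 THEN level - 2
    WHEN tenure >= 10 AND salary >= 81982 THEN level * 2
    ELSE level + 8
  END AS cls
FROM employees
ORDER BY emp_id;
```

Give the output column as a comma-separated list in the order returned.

12, -4, 11, 2, 4, 10, 14, 4, 10, -3, 17

emp_id=70: ELSE → 12
emp_id=71: tenure >= 18 AND level <= 5 → -4
emp_id=72: ELSE → 11
emp_id=73: tenure >= 12 → 2
emp_id=74: tenure >= 12 → 4
emp_id=75: ELSE → 10
emp_id=76: ELSE → 14
emp_id=77: tenure >= 12 → 4
emp_id=78: ELSE → 10
emp_id=79: tenure >= 18 AND level <= 5 → -3
emp_id=80: tenure >= 14 AND dept = 'finance' → 17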